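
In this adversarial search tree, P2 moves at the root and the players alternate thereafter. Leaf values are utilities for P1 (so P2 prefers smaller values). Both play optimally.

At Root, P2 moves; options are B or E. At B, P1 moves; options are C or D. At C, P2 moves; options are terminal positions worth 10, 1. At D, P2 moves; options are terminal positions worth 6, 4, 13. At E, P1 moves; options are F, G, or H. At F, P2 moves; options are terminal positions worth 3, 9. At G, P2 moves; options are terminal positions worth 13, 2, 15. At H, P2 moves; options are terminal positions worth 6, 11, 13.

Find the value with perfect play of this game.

C (P2): min(10, 1) = 1
D (P2): min(6, 4, 13) = 4
B (P1): max(1, 4) = 4
F (P2): min(3, 9) = 3
G (P2): min(13, 2, 15) = 2
H (P2): min(6, 11, 13) = 6
E (P1): max(3, 2, 6) = 6
Root (P2): min(4, 6) = 4

4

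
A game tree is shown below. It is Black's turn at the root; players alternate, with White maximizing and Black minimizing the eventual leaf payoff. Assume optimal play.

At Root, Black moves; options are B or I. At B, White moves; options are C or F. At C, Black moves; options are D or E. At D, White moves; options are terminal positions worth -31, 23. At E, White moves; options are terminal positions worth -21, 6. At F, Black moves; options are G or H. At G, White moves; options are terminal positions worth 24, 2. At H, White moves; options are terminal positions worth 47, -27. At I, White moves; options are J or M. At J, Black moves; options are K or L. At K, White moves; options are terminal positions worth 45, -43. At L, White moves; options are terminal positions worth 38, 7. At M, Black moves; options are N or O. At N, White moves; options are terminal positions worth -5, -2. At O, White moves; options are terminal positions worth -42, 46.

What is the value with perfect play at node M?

-2

N: max(-5, -2) = -2
O: max(-42, 46) = 46
M: min(-2, 46) = -2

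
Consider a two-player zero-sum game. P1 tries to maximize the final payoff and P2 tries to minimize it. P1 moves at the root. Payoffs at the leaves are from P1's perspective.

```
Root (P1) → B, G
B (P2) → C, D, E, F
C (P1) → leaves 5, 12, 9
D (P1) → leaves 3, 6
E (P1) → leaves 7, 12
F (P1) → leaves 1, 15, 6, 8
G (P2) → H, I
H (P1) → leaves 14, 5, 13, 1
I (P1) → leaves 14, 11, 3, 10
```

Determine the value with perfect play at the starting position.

C (P1): max(5, 12, 9) = 12
D (P1): max(3, 6) = 6
E (P1): max(7, 12) = 12
F (P1): max(1, 15, 6, 8) = 15
B (P2): min(12, 6, 12, 15) = 6
H (P1): max(14, 5, 13, 1) = 14
I (P1): max(14, 11, 3, 10) = 14
G (P2): min(14, 14) = 14
Root (P1): max(6, 14) = 14

14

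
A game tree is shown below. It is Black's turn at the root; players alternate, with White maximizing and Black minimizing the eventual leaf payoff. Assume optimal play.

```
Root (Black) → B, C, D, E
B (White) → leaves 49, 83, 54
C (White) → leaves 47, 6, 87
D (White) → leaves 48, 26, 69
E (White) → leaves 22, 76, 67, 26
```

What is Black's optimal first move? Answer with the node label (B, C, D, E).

D

B (White): max(49, 83, 54) = 83
C (White): max(47, 6, 87) = 87
D (White): max(48, 26, 69) = 69
E (White): max(22, 76, 67, 26) = 76
Root (Black): min(83, 87, 69, 76) = 69
Black picks the child with the lowest value: D (value 69).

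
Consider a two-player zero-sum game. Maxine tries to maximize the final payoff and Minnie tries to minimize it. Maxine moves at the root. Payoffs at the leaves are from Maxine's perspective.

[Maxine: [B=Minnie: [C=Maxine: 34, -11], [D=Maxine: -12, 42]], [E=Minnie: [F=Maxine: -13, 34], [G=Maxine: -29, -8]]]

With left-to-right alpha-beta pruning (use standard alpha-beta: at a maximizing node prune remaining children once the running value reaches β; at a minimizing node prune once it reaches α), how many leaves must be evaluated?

C [α=-∞,β=+∞]: v=34
D [α=-∞,β=34]: v=42
B [α=-∞,β=+∞]: v=34
F [α=34,β=+∞]: v=34
E [α=34,β=+∞]: v=34 after child 1 ≤ α → α-cutoff, skip 1
Root [α=-∞,β=+∞]: v=34
Leaves evaluated: 6 of 8.

6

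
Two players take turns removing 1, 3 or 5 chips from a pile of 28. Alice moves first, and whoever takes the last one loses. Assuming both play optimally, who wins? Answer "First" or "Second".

First

W/L table (W = player to move can force a win):
i:   0  1  2  3  4  5  6  7  8  9 10 11 12 13 14 15 16 17 18 19 20 21 22 23 24 25 26 27 28
     W  L  W  L  W  L  W  L  W  L  W  L  W  L  W  L  W  L  W  L  W  L  W  L  W  L  W  L  W
Position 28 is W, so the first player wins.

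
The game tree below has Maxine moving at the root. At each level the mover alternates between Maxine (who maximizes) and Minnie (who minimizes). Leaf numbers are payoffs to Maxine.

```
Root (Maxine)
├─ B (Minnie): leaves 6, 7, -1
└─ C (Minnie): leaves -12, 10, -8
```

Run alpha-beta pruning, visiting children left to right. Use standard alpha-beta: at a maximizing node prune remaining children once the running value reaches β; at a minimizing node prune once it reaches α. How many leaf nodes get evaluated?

B [α=-∞,β=+∞]: v=-1
C [α=-1,β=+∞]: v=-12 after child 1 ≤ α → α-cutoff, skip 2
Root [α=-∞,β=+∞]: v=-1
Leaves evaluated: 4 of 6.

4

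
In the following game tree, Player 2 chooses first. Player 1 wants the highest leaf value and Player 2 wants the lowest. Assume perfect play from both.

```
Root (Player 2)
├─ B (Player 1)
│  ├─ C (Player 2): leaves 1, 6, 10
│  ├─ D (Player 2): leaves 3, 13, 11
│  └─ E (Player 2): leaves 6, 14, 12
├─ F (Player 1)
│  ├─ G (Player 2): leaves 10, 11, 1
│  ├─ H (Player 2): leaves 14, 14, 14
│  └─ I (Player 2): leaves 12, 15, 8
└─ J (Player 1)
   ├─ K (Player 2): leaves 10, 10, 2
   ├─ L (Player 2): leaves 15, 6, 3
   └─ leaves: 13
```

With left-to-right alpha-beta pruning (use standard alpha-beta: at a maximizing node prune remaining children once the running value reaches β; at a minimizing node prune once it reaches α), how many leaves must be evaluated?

22

C [α=-∞,β=+∞]: v=1
D [α=1,β=+∞]: v=3
E [α=3,β=+∞]: v=6
B [α=-∞,β=+∞]: v=6
G [α=-∞,β=6]: v=1
H [α=1,β=6]: v=14
F [α=-∞,β=6]: v=14 after child 2 ≥ β → β-cutoff, skip 1
K [α=-∞,β=6]: v=2
L [α=2,β=6]: v=3
J [α=-∞,β=6]: v=13
Root [α=-∞,β=+∞]: v=6
Leaves evaluated: 22 of 25.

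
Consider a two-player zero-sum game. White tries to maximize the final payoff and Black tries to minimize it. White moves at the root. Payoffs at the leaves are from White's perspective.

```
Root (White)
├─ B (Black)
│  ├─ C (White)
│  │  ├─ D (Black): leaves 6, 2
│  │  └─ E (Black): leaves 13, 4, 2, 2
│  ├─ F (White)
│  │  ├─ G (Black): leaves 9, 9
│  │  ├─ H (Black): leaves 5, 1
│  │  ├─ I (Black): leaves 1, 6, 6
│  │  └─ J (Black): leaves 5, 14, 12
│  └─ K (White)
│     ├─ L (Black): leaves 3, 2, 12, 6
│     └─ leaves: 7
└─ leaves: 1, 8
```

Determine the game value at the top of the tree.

8

D (Black): min(6, 2) = 2
E (Black): min(13, 4, 2, 2) = 2
C (White): max(2, 2) = 2
G (Black): min(9, 9) = 9
H (Black): min(5, 1) = 1
I (Black): min(1, 6, 6) = 1
J (Black): min(5, 14, 12) = 5
F (White): max(9, 1, 1, 5) = 9
L (Black): min(3, 2, 12, 6) = 2
K (White): max(2, 7) = 7
B (Black): min(2, 9, 7) = 2
Root (White): max(2, 1, 8) = 8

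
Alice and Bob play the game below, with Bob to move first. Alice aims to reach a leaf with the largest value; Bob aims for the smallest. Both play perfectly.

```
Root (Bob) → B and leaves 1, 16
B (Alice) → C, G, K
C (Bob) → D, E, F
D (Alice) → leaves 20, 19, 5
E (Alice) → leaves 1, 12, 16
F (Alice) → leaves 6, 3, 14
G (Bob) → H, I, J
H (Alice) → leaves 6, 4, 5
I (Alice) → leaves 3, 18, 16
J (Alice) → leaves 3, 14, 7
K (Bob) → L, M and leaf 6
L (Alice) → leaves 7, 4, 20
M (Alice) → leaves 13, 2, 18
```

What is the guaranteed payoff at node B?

D: max(20, 19, 5) = 20
E: max(1, 12, 16) = 16
F: max(6, 3, 14) = 14
C: min(20, 16, 14) = 14
H: max(6, 4, 5) = 6
I: max(3, 18, 16) = 18
J: max(3, 14, 7) = 14
G: min(6, 18, 14) = 6
L: max(7, 4, 20) = 20
M: max(13, 2, 18) = 18
K: min(20, 18, 6) = 6
B: max(14, 6, 6) = 14

14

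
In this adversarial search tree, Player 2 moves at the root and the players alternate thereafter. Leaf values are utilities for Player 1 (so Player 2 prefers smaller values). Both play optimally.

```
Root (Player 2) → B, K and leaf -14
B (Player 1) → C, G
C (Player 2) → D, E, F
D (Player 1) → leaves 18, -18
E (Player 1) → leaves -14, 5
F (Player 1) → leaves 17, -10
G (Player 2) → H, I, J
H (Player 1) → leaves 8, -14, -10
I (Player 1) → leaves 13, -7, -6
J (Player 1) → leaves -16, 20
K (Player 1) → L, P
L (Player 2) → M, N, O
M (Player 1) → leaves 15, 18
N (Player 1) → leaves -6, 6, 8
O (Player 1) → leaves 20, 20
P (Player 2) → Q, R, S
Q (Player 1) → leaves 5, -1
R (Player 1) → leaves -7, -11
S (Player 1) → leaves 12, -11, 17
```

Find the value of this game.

-14

D (Player 1): max(18, -18) = 18
E (Player 1): max(-14, 5) = 5
F (Player 1): max(17, -10) = 17
C (Player 2): min(18, 5, 17) = 5
H (Player 1): max(8, -14, -10) = 8
I (Player 1): max(13, -7, -6) = 13
J (Player 1): max(-16, 20) = 20
G (Player 2): min(8, 13, 20) = 8
B (Player 1): max(5, 8) = 8
M (Player 1): max(15, 18) = 18
N (Player 1): max(-6, 6, 8) = 8
O (Player 1): max(20, 20) = 20
L (Player 2): min(18, 8, 20) = 8
Q (Player 1): max(5, -1) = 5
R (Player 1): max(-7, -11) = -7
S (Player 1): max(12, -11, 17) = 17
P (Player 2): min(5, -7, 17) = -7
K (Player 1): max(8, -7) = 8
Root (Player 2): min(8, 8, -14) = -14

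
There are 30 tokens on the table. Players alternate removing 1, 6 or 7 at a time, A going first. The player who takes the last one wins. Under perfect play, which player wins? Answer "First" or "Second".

W/L table (W = player to move can force a win):
i:   0  1  2  3  4  5  6  7  8  9 10 11 12 13 14 15 16 17 18 19 20 21 22 23 24 25 26 27 28 29 30
     L  W  L  W  L  W  W  W  W  W  W  W  L  W  L  W  L  W  W  W  W  W  W  W  L  W  L  W  L  W  W
Position 30 is W, so the first player wins.

First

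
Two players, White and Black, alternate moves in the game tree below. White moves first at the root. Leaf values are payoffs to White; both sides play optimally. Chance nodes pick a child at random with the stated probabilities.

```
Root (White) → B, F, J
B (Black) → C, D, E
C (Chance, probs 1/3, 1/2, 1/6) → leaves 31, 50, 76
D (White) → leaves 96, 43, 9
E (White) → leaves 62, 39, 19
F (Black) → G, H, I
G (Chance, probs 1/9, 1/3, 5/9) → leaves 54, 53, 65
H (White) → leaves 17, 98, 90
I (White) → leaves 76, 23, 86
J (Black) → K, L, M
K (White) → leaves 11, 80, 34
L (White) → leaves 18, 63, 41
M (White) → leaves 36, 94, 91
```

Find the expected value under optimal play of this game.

63

C (Chance): 1/3·31 + 1/2·50 + 1/6·76 = 48
D (White): max(96, 43, 9) = 96
E (White): max(62, 39, 19) = 62
B (Black): min(48, 96, 62) = 48
G (Chance): 1/9·54 + 1/3·53 + 5/9·65 = 59.78
H (White): max(17, 98, 90) = 98
I (White): max(76, 23, 86) = 86
F (Black): min(59.78, 98, 86) = 59.78
K (White): max(11, 80, 34) = 80
L (White): max(18, 63, 41) = 63
M (White): max(36, 94, 91) = 94
J (Black): min(80, 63, 94) = 63
Root (White): max(48, 59.78, 63) = 63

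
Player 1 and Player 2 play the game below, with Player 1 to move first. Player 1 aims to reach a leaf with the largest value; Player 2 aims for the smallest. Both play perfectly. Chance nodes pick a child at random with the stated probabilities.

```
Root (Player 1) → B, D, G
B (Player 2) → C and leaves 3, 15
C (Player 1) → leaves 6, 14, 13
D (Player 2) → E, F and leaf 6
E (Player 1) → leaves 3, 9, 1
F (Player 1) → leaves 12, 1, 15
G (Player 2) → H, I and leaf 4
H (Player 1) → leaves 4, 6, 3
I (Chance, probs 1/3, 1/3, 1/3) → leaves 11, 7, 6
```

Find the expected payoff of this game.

6

C (Player 1): max(6, 14, 13) = 14
B (Player 2): min(14, 3, 15) = 3
E (Player 1): max(3, 9, 1) = 9
F (Player 1): max(12, 1, 15) = 15
D (Player 2): min(9, 15, 6) = 6
H (Player 1): max(4, 6, 3) = 6
I (Chance): 1/3·11 + 1/3·7 + 1/3·6 = 8
G (Player 2): min(6, 8, 4) = 4
Root (Player 1): max(3, 6, 4) = 6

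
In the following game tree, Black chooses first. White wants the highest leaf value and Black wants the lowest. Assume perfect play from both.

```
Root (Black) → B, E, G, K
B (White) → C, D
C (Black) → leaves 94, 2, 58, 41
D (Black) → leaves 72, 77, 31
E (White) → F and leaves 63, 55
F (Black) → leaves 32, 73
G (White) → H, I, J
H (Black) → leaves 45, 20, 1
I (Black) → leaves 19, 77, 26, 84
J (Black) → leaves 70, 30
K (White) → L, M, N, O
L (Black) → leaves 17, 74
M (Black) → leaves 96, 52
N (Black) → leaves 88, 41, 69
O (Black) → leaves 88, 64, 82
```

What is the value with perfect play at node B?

31

C: min(94, 2, 58, 41) = 2
D: min(72, 77, 31) = 31
B: max(2, 31) = 31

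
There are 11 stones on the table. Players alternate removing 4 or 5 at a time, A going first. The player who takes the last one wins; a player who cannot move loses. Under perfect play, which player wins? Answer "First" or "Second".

Second

Compute winning (W) and losing (L) positions by backward induction:
i:   0  1  2  3  4  5  6  7  8  9 10 11
     L  L  L  L  W  W  W  W  W  L  L  L
Position 11 is L, so the second player wins.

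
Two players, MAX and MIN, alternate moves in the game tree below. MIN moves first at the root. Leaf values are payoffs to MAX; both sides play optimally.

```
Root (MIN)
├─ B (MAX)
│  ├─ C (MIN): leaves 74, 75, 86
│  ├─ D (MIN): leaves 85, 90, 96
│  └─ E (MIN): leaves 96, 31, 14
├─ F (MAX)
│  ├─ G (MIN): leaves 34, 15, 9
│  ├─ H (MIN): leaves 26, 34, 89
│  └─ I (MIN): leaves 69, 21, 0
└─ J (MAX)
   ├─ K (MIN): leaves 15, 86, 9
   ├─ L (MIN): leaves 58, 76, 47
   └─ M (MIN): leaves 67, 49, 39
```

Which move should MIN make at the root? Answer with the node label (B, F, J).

F

C (MIN): min(74, 75, 86) = 74
D (MIN): min(85, 90, 96) = 85
E (MIN): min(96, 31, 14) = 14
B (MAX): max(74, 85, 14) = 85
G (MIN): min(34, 15, 9) = 9
H (MIN): min(26, 34, 89) = 26
I (MIN): min(69, 21, 0) = 0
F (MAX): max(9, 26, 0) = 26
K (MIN): min(15, 86, 9) = 9
L (MIN): min(58, 76, 47) = 47
M (MIN): min(67, 49, 39) = 39
J (MAX): max(9, 47, 39) = 47
Root (MIN): min(85, 26, 47) = 26
MIN picks the child with the lowest value: F (value 26).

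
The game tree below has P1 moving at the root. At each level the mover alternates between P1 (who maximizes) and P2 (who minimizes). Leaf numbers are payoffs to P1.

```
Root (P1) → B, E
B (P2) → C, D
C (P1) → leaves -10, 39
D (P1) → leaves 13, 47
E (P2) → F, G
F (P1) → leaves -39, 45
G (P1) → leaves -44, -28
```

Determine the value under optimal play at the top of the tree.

39

C (P1): max(-10, 39) = 39
D (P1): max(13, 47) = 47
B (P2): min(39, 47) = 39
F (P1): max(-39, 45) = 45
G (P1): max(-44, -28) = -28
E (P2): min(45, -28) = -28
Root (P1): max(39, -28) = 39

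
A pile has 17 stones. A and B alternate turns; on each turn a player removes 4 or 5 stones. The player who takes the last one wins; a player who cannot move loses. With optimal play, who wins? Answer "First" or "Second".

Compute winning (W) and losing (L) positions by backward induction:
i:   0  1  2  3  4  5  6  7  8  9 10 11 12 13 14 15 16 17
     L  L  L  L  W  W  W  W  W  L  L  L  L  W  W  W  W  W
Position 17 is W, so the first player wins.

First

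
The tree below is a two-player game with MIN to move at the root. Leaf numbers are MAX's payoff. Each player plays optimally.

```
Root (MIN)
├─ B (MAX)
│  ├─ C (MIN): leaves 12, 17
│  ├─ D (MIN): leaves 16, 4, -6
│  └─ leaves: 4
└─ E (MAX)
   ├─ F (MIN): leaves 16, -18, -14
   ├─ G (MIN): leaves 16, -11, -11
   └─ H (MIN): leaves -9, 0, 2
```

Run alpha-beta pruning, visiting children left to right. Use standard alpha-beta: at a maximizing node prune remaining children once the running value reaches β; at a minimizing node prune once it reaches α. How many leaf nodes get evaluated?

C [α=-∞,β=+∞]: v=12
D [α=12,β=+∞]: v=4 after child 2 ≤ α → α-cutoff, skip 1
B [α=-∞,β=+∞]: v=12
F [α=-∞,β=12]: v=-18
G [α=-18,β=12]: v=-11
H [α=-11,β=12]: v=-9
E [α=-∞,β=12]: v=-9
Root [α=-∞,β=+∞]: v=-9
Leaves evaluated: 14 of 15.

14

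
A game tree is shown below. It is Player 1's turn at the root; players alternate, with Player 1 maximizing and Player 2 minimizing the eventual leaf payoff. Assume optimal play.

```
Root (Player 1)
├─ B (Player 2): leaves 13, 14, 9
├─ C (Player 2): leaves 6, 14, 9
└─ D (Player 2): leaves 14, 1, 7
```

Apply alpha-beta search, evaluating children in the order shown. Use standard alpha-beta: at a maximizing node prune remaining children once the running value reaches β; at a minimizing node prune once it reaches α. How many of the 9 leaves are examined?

6

B [α=-∞,β=+∞]: v=9
C [α=9,β=+∞]: v=6 after child 1 ≤ α → α-cutoff, skip 2
D [α=9,β=+∞]: v=1 after child 2 ≤ α → α-cutoff, skip 1
Root [α=-∞,β=+∞]: v=9
Leaves evaluated: 6 of 9.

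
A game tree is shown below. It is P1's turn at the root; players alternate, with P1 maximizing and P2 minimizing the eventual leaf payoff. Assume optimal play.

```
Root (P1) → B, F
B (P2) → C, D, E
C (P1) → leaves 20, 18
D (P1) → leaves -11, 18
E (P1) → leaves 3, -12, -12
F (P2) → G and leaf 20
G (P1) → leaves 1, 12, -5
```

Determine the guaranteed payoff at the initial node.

12

C (P1): max(20, 18) = 20
D (P1): max(-11, 18) = 18
E (P1): max(3, -12, -12) = 3
B (P2): min(20, 18, 3) = 3
G (P1): max(1, 12, -5) = 12
F (P2): min(12, 20) = 12
Root (P1): max(3, 12) = 12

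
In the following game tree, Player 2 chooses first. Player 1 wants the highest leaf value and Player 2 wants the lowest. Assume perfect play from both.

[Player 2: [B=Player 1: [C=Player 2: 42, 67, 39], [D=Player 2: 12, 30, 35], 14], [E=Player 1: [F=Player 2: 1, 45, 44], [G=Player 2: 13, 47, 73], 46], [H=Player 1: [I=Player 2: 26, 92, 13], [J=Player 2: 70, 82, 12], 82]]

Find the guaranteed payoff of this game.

39

C (Player 2): min(42, 67, 39) = 39
D (Player 2): min(12, 30, 35) = 12
B (Player 1): max(39, 12, 14) = 39
F (Player 2): min(1, 45, 44) = 1
G (Player 2): min(13, 47, 73) = 13
E (Player 1): max(1, 13, 46) = 46
I (Player 2): min(26, 92, 13) = 13
J (Player 2): min(70, 82, 12) = 12
H (Player 1): max(13, 12, 82) = 82
Root (Player 2): min(39, 46, 82) = 39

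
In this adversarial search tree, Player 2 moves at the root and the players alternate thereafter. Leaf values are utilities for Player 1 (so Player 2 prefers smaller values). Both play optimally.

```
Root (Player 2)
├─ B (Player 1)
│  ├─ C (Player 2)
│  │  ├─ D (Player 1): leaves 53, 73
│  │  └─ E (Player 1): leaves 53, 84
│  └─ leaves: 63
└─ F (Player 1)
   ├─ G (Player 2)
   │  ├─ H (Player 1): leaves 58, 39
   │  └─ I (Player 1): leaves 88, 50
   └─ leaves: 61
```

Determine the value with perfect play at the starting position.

D (Player 1): max(53, 73) = 73
E (Player 1): max(53, 84) = 84
C (Player 2): min(73, 84) = 73
B (Player 1): max(73, 63) = 73
H (Player 1): max(58, 39) = 58
I (Player 1): max(88, 50) = 88
G (Player 2): min(58, 88) = 58
F (Player 1): max(58, 61) = 61
Root (Player 2): min(73, 61) = 61

61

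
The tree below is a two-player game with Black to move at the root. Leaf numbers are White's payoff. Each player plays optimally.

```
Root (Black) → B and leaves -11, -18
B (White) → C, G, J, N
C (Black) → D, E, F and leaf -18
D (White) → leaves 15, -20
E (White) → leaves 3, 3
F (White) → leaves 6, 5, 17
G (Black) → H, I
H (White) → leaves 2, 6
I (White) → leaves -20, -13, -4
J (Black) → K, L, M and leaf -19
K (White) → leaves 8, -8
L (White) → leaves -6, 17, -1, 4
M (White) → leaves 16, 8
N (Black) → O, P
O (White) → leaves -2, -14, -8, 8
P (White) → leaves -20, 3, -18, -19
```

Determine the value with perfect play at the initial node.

-18

D (White): max(15, -20) = 15
E (White): max(3, 3) = 3
F (White): max(6, 5, 17) = 17
C (Black): min(15, 3, 17, -18) = -18
H (White): max(2, 6) = 6
I (White): max(-20, -13, -4) = -4
G (Black): min(6, -4) = -4
K (White): max(8, -8) = 8
L (White): max(-6, 17, -1, 4) = 17
M (White): max(16, 8) = 16
J (Black): min(8, 17, 16, -19) = -19
O (White): max(-2, -14, -8, 8) = 8
P (White): max(-20, 3, -18, -19) = 3
N (Black): min(8, 3) = 3
B (White): max(-18, -4, -19, 3) = 3
Root (Black): min(3, -11, -18) = -18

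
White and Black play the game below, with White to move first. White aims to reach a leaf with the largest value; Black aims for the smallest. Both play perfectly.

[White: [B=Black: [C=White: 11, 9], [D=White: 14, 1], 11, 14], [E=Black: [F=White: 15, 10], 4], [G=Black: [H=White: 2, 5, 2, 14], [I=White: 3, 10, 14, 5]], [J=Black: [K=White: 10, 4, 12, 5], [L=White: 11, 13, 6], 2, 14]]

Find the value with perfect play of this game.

C (White): max(11, 9) = 11
D (White): max(14, 1) = 14
B (Black): min(11, 14, 11, 14) = 11
F (White): max(15, 10) = 15
E (Black): min(15, 4) = 4
H (White): max(2, 5, 2, 14) = 14
I (White): max(3, 10, 14, 5) = 14
G (Black): min(14, 14) = 14
K (White): max(10, 4, 12, 5) = 12
L (White): max(11, 13, 6) = 13
J (Black): min(12, 13, 2, 14) = 2
Root (White): max(11, 4, 14, 2) = 14

14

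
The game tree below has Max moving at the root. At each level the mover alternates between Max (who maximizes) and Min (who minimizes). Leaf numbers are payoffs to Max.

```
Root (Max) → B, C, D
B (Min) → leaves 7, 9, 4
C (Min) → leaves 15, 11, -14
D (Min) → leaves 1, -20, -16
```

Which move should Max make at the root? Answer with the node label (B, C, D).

B (Min): min(7, 9, 4) = 4
C (Min): min(15, 11, -14) = -14
D (Min): min(1, -20, -16) = -20
Root (Max): max(4, -14, -20) = 4
Max picks the child with the highest value: B (value 4).

B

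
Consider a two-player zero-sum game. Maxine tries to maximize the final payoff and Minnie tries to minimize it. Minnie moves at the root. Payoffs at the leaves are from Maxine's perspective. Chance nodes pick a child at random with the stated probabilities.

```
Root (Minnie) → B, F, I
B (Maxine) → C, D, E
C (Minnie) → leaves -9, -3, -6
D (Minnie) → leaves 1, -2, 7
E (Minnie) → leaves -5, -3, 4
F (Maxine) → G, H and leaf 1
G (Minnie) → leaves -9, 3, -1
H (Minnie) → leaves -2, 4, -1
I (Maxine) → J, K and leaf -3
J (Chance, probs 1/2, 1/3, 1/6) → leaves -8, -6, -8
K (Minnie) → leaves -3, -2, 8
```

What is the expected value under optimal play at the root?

C (Minnie): min(-9, -3, -6) = -9
D (Minnie): min(1, -2, 7) = -2
E (Minnie): min(-5, -3, 4) = -5
B (Maxine): max(-9, -2, -5) = -2
G (Minnie): min(-9, 3, -1) = -9
H (Minnie): min(-2, 4, -1) = -2
F (Maxine): max(-9, -2, 1) = 1
J (Chance): 1/2·-8 + 1/3·-6 + 1/6·-8 = -7.33
K (Minnie): min(-3, -2, 8) = -3
I (Maxine): max(-7.33, -3, -3) = -3
Root (Minnie): min(-2, 1, -3) = -3

-3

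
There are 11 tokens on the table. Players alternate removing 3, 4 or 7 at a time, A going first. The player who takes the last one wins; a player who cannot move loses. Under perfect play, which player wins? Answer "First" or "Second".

Compute winning (W) and losing (L) positions by backward induction:
i:   0  1  2  3  4  5  6  7  8  9 10 11
     L  L  L  W  W  W  W  W  W  W  L  L
Position 11 is L, so the second player wins.

Second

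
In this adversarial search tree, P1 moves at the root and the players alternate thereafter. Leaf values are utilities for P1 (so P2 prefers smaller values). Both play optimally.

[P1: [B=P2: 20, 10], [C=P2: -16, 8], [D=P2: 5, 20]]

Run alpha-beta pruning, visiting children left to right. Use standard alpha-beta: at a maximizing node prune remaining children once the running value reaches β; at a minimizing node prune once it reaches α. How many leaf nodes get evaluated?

B [α=-∞,β=+∞]: v=10
C [α=10,β=+∞]: v=-16 after child 1 ≤ α → α-cutoff, skip 1
D [α=10,β=+∞]: v=5 after child 1 ≤ α → α-cutoff, skip 1
Root [α=-∞,β=+∞]: v=10
Leaves evaluated: 4 of 6.

4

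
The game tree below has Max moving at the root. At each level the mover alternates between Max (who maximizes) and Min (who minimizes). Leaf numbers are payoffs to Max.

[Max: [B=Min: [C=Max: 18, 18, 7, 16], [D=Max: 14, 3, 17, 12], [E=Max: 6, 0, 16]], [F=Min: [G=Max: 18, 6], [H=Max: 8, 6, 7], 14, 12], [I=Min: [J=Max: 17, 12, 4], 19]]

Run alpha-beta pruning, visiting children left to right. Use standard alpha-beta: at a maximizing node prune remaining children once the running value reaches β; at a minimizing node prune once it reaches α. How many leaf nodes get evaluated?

20

C [α=-∞,β=+∞]: v=18
D [α=-∞,β=18]: v=17
E [α=-∞,β=17]: v=16
B [α=-∞,β=+∞]: v=16
G [α=16,β=+∞]: v=18
H [α=16,β=18]: v=8
F [α=16,β=+∞]: v=8 after child 2 ≤ α → α-cutoff, skip 2
J [α=16,β=+∞]: v=17
I [α=16,β=+∞]: v=17
Root [α=-∞,β=+∞]: v=17
Leaves evaluated: 20 of 22.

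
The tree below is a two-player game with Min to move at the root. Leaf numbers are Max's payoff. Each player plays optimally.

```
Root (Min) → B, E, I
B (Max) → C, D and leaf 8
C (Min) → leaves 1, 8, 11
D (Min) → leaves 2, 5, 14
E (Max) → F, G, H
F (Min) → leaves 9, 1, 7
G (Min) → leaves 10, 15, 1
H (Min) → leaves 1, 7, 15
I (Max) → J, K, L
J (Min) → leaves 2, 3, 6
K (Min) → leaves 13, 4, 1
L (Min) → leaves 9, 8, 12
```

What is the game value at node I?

J: min(2, 3, 6) = 2
K: min(13, 4, 1) = 1
L: min(9, 8, 12) = 8
I: max(2, 1, 8) = 8

8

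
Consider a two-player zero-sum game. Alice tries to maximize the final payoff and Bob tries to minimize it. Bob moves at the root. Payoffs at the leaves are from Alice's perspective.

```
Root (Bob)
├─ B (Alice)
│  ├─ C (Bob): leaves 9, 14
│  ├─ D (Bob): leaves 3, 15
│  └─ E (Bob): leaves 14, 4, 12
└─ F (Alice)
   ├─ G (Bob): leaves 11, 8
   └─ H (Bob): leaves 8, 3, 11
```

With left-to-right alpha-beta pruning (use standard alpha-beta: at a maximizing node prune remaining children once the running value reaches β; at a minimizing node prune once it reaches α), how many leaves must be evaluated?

8

C [α=-∞,β=+∞]: v=9
D [α=9,β=+∞]: v=3 after child 1 ≤ α → α-cutoff, skip 1
E [α=9,β=+∞]: v=4 after child 2 ≤ α → α-cutoff, skip 1
B [α=-∞,β=+∞]: v=9
G [α=-∞,β=9]: v=8
H [α=8,β=9]: v=8 after child 1 ≤ α → α-cutoff, skip 2
F [α=-∞,β=9]: v=8
Root [α=-∞,β=+∞]: v=8
Leaves evaluated: 8 of 12.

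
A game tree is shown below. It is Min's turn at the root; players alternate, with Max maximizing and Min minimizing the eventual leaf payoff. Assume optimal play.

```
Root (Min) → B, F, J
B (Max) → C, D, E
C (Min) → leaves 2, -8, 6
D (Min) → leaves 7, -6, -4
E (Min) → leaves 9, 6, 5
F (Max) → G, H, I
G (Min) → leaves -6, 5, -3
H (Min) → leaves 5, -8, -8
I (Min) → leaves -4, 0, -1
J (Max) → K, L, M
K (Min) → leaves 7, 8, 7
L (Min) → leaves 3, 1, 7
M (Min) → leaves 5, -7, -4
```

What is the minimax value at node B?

5

C: min(2, -8, 6) = -8
D: min(7, -6, -4) = -6
E: min(9, 6, 5) = 5
B: max(-8, -6, 5) = 5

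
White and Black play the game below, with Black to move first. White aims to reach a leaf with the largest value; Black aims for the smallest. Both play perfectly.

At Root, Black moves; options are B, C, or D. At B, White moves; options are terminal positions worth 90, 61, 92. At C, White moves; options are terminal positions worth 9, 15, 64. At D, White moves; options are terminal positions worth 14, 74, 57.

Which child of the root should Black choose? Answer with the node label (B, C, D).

C

B (White): max(90, 61, 92) = 92
C (White): max(9, 15, 64) = 64
D (White): max(14, 74, 57) = 74
Root (Black): min(92, 64, 74) = 64
Black picks the child with the lowest value: C (value 64).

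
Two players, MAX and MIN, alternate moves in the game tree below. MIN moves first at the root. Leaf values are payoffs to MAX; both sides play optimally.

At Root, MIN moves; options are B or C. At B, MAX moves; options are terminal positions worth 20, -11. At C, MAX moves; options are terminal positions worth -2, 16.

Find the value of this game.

16

B (MAX): max(20, -11) = 20
C (MAX): max(-2, 16) = 16
Root (MIN): min(20, 16) = 16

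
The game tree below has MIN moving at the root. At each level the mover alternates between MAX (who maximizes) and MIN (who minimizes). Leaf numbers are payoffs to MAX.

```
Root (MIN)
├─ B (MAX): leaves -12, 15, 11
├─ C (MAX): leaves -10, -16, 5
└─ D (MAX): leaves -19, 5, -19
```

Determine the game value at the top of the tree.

5

B (MAX): max(-12, 15, 11) = 15
C (MAX): max(-10, -16, 5) = 5
D (MAX): max(-19, 5, -19) = 5
Root (MIN): min(15, 5, 5) = 5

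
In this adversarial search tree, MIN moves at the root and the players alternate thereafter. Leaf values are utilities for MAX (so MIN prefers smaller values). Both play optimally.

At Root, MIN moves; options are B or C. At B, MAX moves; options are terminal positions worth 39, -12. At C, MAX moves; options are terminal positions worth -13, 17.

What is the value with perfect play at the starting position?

17

B (MAX): max(39, -12) = 39
C (MAX): max(-13, 17) = 17
Root (MIN): min(39, 17) = 17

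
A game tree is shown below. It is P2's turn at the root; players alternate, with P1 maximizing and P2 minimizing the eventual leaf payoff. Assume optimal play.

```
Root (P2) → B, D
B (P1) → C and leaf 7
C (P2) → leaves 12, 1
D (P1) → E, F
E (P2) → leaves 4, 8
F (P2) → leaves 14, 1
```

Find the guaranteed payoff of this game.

4

C (P2): min(12, 1) = 1
B (P1): max(1, 7) = 7
E (P2): min(4, 8) = 4
F (P2): min(14, 1) = 1
D (P1): max(4, 1) = 4
Root (P2): min(7, 4) = 4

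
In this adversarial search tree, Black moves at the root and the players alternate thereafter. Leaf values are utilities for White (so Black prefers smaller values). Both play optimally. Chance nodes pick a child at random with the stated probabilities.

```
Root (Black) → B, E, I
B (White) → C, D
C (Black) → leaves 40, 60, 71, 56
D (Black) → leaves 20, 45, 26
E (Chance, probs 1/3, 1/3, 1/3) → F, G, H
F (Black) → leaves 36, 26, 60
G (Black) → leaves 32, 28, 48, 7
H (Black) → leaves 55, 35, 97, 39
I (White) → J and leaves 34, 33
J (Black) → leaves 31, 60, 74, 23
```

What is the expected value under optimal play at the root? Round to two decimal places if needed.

C (Black): min(40, 60, 71, 56) = 40
D (Black): min(20, 45, 26) = 20
B (White): max(40, 20) = 40
F (Black): min(36, 26, 60) = 26
G (Black): min(32, 28, 48, 7) = 7
H (Black): min(55, 35, 97, 39) = 35
E (Chance): 1/3·26 + 1/3·7 + 1/3·35 = 22.67
J (Black): min(31, 60, 74, 23) = 23
I (White): max(23, 34, 33) = 34
Root (Black): min(40, 22.67, 34) = 22.67

22.67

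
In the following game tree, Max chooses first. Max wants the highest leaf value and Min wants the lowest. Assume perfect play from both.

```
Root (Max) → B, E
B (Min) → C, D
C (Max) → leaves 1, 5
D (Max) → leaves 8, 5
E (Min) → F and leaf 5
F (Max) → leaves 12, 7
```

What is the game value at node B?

5

C: max(1, 5) = 5
D: max(8, 5) = 8
B: min(5, 8) = 5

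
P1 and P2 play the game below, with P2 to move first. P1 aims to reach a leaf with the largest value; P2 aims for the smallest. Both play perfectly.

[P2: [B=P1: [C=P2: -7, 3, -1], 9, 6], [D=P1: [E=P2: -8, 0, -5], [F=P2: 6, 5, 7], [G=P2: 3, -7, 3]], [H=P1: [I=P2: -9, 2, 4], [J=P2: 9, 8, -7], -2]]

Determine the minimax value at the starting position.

-2

C (P2): min(-7, 3, -1) = -7
B (P1): max(-7, 9, 6) = 9
E (P2): min(-8, 0, -5) = -8
F (P2): min(6, 5, 7) = 5
G (P2): min(3, -7, 3) = -7
D (P1): max(-8, 5, -7) = 5
I (P2): min(-9, 2, 4) = -9
J (P2): min(9, 8, -7) = -7
H (P1): max(-9, -7, -2) = -2
Root (P2): min(9, 5, -2) = -2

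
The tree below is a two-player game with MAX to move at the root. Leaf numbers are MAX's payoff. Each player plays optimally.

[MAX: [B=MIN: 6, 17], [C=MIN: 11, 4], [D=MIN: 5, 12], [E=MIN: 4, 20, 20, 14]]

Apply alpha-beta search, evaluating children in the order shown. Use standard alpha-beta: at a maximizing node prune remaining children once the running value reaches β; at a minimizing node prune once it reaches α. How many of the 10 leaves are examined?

B [α=-∞,β=+∞]: v=6
C [α=6,β=+∞]: v=4
D [α=6,β=+∞]: v=5 after child 1 ≤ α → α-cutoff, skip 1
E [α=6,β=+∞]: v=4 after child 1 ≤ α → α-cutoff, skip 3
Root [α=-∞,β=+∞]: v=6
Leaves evaluated: 6 of 10.

6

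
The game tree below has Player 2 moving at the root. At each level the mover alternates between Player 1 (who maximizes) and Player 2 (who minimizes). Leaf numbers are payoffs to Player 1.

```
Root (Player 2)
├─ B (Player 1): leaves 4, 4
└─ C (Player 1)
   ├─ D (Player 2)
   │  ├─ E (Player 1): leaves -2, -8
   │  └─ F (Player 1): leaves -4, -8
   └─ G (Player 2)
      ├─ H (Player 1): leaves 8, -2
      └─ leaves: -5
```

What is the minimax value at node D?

E: max(-2, -8) = -2
F: max(-4, -8) = -4
D: min(-2, -4) = -4

-4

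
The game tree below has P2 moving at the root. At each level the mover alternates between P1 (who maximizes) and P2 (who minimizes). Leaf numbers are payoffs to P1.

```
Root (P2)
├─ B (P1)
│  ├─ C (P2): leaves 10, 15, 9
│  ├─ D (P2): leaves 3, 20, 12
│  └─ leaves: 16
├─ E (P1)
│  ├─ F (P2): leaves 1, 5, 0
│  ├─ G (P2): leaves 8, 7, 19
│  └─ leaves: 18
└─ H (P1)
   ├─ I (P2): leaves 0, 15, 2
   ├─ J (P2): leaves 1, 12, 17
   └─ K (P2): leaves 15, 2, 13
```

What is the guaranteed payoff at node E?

18

F: min(1, 5, 0) = 0
G: min(8, 7, 19) = 7
E: max(0, 7, 18) = 18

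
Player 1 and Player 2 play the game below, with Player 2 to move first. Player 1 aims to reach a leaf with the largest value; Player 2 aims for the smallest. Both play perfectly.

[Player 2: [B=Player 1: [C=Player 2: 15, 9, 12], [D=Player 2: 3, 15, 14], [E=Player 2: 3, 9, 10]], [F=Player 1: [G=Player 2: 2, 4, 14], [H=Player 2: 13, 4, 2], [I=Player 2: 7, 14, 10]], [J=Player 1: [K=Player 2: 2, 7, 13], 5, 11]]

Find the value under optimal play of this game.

7

C (Player 2): min(15, 9, 12) = 9
D (Player 2): min(3, 15, 14) = 3
E (Player 2): min(3, 9, 10) = 3
B (Player 1): max(9, 3, 3) = 9
G (Player 2): min(2, 4, 14) = 2
H (Player 2): min(13, 4, 2) = 2
I (Player 2): min(7, 14, 10) = 7
F (Player 1): max(2, 2, 7) = 7
K (Player 2): min(2, 7, 13) = 2
J (Player 1): max(2, 5, 11) = 11
Root (Player 2): min(9, 7, 11) = 7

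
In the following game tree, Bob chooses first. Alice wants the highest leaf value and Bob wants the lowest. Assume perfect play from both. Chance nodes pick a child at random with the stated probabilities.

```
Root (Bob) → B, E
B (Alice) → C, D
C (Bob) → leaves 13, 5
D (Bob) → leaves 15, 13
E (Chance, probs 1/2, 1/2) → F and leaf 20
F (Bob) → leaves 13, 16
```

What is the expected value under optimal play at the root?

13

C (Bob): min(13, 5) = 5
D (Bob): min(15, 13) = 13
B (Alice): max(5, 13) = 13
F (Bob): min(13, 16) = 13
E (Chance): 1/2·13 + 1/2·20 = 16.5
Root (Bob): min(13, 16.5) = 13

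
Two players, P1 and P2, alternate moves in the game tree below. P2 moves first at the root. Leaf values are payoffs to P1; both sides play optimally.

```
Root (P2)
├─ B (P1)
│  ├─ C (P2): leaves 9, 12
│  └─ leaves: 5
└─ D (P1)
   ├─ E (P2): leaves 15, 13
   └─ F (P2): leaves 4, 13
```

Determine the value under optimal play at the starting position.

C (P2): min(9, 12) = 9
B (P1): max(9, 5) = 9
E (P2): min(15, 13) = 13
F (P2): min(4, 13) = 4
D (P1): max(13, 4) = 13
Root (P2): min(9, 13) = 9

9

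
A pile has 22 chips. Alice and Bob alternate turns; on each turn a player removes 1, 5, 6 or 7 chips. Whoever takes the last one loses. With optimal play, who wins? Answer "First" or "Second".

W/L table (W = player to move can force a win):
i:   0  1  2  3  4  5  6  7  8  9 10 11 12 13 14 15 16 17 18 19 20 21 22
     W  L  W  L  W  L  W  W  W  W  W  W  W  L  W  L  W  L  W  W  W  W  W
Position 22 is W, so the first player wins.

First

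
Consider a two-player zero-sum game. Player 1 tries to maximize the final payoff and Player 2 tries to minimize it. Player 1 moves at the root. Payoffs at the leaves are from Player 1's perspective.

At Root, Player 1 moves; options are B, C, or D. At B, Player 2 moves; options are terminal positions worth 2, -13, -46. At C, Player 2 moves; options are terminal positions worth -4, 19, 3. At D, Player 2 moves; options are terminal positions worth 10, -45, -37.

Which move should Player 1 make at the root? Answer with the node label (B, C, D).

C

B (Player 2): min(2, -13, -46) = -46
C (Player 2): min(-4, 19, 3) = -4
D (Player 2): min(10, -45, -37) = -45
Root (Player 1): max(-46, -4, -45) = -4
Player 1 picks the child with the highest value: C (value -4).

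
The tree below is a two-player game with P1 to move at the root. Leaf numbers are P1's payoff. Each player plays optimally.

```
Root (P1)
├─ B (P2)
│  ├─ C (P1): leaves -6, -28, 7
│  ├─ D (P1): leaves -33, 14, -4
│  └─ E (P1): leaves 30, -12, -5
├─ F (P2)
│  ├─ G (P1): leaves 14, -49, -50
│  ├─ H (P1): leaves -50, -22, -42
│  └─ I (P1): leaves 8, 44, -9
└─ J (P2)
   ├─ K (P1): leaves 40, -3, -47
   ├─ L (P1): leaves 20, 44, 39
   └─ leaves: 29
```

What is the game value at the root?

29

C (P1): max(-6, -28, 7) = 7
D (P1): max(-33, 14, -4) = 14
E (P1): max(30, -12, -5) = 30
B (P2): min(7, 14, 30) = 7
G (P1): max(14, -49, -50) = 14
H (P1): max(-50, -22, -42) = -22
I (P1): max(8, 44, -9) = 44
F (P2): min(14, -22, 44) = -22
K (P1): max(40, -3, -47) = 40
L (P1): max(20, 44, 39) = 44
J (P2): min(40, 44, 29) = 29
Root (P1): max(7, -22, 29) = 29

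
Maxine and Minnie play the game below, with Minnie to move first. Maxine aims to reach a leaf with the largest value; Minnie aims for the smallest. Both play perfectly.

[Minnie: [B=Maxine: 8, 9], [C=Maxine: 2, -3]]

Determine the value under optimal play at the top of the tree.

B (Maxine): max(8, 9) = 9
C (Maxine): max(2, -3) = 2
Root (Minnie): min(9, 2) = 2

2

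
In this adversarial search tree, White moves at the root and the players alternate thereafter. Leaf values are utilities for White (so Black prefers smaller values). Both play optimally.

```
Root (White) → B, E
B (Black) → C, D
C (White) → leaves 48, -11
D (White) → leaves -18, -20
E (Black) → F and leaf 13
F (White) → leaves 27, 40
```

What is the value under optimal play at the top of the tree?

13

C (White): max(48, -11) = 48
D (White): max(-18, -20) = -18
B (Black): min(48, -18) = -18
F (White): max(27, 40) = 40
E (Black): min(40, 13) = 13
Root (White): max(-18, 13) = 13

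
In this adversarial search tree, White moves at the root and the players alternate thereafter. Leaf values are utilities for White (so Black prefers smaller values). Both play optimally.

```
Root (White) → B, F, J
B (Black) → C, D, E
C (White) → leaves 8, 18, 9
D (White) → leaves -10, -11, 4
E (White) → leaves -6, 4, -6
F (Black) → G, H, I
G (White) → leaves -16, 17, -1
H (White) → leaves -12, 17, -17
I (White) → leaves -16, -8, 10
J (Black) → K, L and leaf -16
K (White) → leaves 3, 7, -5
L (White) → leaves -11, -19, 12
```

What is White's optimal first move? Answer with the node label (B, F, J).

C (White): max(8, 18, 9) = 18
D (White): max(-10, -11, 4) = 4
E (White): max(-6, 4, -6) = 4
B (Black): min(18, 4, 4) = 4
G (White): max(-16, 17, -1) = 17
H (White): max(-12, 17, -17) = 17
I (White): max(-16, -8, 10) = 10
F (Black): min(17, 17, 10) = 10
K (White): max(3, 7, -5) = 7
L (White): max(-11, -19, 12) = 12
J (Black): min(7, 12, -16) = -16
Root (White): max(4, 10, -16) = 10
White picks the child with the highest value: F (value 10).

F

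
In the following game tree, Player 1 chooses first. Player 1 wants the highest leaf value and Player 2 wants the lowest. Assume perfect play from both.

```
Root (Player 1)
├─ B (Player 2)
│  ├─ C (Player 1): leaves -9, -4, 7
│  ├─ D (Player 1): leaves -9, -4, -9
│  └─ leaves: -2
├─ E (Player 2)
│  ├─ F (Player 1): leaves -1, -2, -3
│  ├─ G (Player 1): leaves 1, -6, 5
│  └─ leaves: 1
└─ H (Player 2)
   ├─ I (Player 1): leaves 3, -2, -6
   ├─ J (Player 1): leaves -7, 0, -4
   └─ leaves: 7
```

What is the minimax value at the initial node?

0

C (Player 1): max(-9, -4, 7) = 7
D (Player 1): max(-9, -4, -9) = -4
B (Player 2): min(7, -4, -2) = -4
F (Player 1): max(-1, -2, -3) = -1
G (Player 1): max(1, -6, 5) = 5
E (Player 2): min(-1, 5, 1) = -1
I (Player 1): max(3, -2, -6) = 3
J (Player 1): max(-7, 0, -4) = 0
H (Player 2): min(3, 0, 7) = 0
Root (Player 1): max(-4, -1, 0) = 0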